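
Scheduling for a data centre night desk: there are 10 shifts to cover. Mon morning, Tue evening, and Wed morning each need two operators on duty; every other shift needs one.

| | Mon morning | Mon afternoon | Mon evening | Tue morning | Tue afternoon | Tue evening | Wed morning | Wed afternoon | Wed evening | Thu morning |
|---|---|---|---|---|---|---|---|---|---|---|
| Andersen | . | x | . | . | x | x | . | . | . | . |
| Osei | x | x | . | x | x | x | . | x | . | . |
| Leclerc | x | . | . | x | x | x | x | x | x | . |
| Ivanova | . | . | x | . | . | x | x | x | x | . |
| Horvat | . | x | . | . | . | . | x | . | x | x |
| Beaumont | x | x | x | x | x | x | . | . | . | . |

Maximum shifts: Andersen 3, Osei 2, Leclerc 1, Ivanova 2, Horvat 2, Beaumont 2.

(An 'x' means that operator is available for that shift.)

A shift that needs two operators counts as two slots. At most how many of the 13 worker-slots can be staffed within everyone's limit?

12

Total capacity across all operators is 3+2+1+2+2+2 = 12, and 13 slots are needed, so at most 12 can be filled.
An assignment achieving 12: Mon morning→Osei+Leclerc, Mon afternoon→Andersen, Mon evening→Ivanova, Tue morning→Beaumont, Tue afternoon→Andersen, Tue evening→Andersen+Beaumont, Wed morning→Ivanova+Horvat, Wed afternoon→Osei, Thu morning→Horvat.
Loads: Andersen 3/3, Osei 2/2, Leclerc 1/1, Ivanova 2/2, Horvat 2/2, Beaumont 2/2.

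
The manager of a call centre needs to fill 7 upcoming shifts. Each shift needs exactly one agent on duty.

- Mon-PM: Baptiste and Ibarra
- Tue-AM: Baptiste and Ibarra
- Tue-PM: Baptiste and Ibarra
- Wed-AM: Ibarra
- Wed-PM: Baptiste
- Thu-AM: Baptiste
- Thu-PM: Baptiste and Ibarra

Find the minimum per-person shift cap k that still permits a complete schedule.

With 2 agents and 7 worker-slots to fill, someone must work at least ⌈7/2⌉ = 4 shifts, so k ≥ 4.
k = 4 works: Mon-PM→Baptiste, Tue-AM→Baptiste, Tue-PM→Ibarra, Wed-AM→Ibarra, Wed-PM→Baptiste, Thu-AM→Baptiste, Thu-PM→Ibarra.
Loads: Baptiste 4, Ibarra 3 — all ≤ 4.

4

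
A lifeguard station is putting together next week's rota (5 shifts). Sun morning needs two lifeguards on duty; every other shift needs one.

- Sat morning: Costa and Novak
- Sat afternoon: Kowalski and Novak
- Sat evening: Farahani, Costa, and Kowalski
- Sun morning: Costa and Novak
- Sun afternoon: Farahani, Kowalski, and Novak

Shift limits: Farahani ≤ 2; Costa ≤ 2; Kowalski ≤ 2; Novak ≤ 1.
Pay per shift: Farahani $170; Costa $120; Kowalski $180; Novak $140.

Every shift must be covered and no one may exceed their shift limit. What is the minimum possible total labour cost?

$900

Sun morning can only be covered by Costa and Novak, so that assignment is forced.
Picking the cheapest available lifeguard for each shift independently would cost $780, but that ignores the shift limits.
An optimal schedule: Sat morning→Costa, Sat afternoon→Kowalski, Sat evening→Farahani, Sun morning→Costa+Novak, Sun afternoon→Farahani.
Total: 120 + 180 + 170 + 120 + 140 + 170 = $900.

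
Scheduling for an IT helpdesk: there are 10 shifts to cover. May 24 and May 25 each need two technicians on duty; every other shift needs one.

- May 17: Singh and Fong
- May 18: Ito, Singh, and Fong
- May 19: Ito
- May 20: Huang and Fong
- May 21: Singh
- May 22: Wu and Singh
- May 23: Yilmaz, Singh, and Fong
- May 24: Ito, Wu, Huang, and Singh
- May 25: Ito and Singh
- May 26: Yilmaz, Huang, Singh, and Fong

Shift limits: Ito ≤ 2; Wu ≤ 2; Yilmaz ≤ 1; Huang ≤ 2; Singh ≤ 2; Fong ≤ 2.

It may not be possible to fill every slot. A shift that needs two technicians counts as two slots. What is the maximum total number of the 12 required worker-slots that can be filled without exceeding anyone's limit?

11

Total capacity across all technicians is 2+2+1+2+2+2 = 11, and 12 slots are needed, so at most 11 can be filled.
An assignment achieving 11: May 17→Singh, May 18→Fong, May 19→Ito, May 20→Huang, May 21→Singh, May 22→Wu, May 23→Yilmaz, May 24→Wu+Huang, May 25→Ito, May 26→Fong.
Loads: Ito 2/2, Wu 2/2, Yilmaz 1/1, Huang 2/2, Singh 2/2, Fong 2/2.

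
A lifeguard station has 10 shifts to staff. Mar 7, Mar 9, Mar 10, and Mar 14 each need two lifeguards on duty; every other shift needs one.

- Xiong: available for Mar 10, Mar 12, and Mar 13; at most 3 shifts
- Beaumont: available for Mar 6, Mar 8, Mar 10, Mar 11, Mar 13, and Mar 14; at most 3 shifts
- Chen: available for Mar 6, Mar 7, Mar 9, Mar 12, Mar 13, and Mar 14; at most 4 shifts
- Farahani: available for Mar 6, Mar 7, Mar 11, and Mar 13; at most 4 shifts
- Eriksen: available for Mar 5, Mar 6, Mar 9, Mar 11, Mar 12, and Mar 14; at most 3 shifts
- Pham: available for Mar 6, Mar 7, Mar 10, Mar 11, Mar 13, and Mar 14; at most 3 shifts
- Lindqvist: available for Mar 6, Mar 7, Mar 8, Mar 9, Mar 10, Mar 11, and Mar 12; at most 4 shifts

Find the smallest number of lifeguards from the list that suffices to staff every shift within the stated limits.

14 slots to fill and no one can take more than 4, so at least ⌈14/4⌉ = 4 lifeguards are needed.
Xiong, Chen, Eriksen, and Lindqvist alone can cover everything: Mar 5→Eriksen, Mar 6→Chen, Mar 7→Chen+Lindqvist, Mar 8→Lindqvist, Mar 9→Chen+Lindqvist, Mar 10→Xiong+Lindqvist, Mar 11→Eriksen, Mar 12→Xiong, Mar 13→Xiong, Mar 14→Chen+Eriksen.

4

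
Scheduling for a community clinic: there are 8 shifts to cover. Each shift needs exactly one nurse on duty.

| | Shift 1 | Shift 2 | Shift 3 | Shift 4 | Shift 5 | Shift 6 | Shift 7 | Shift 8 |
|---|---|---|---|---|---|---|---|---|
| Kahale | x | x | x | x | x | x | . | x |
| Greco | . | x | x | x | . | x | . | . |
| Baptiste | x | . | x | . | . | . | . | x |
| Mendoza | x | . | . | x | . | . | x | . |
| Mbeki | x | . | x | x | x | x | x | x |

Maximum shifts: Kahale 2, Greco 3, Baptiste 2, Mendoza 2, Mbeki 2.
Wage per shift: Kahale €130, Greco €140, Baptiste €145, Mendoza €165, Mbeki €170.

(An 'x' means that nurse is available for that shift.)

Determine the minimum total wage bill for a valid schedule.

Picking the cheapest available nurse for each shift independently would cost €1075, but that ignores the shift limits.
An optimal schedule: Shift 1→Baptiste, Shift 2→Kahale, Shift 3→Greco, Shift 4→Greco, Shift 5→Kahale, Shift 6→Greco, Shift 7→Mendoza, Shift 8→Baptiste.
Total: 145 + 130 + 140 + 140 + 130 + 140 + 165 + 145 = €1135.

€1135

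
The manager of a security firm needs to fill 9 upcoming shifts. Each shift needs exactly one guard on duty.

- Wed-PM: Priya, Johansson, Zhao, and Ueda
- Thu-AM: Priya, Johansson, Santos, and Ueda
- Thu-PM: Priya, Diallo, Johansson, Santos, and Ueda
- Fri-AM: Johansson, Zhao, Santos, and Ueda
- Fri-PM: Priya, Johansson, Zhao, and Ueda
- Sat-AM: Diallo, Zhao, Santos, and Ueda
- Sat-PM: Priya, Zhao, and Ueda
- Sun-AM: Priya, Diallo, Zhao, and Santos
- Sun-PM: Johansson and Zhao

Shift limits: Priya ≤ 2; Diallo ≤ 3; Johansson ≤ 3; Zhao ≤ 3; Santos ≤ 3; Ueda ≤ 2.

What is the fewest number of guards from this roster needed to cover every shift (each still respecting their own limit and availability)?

9 slots to fill and no one can take more than 3, so at least ⌈9/3⌉ = 3 guards are needed.
Diallo, Johansson, and Zhao alone can cover everything: Wed-PM→Johansson, Thu-AM→Johansson, Thu-PM→Diallo, Fri-AM→Johansson, Fri-PM→Zhao, Sat-AM→Diallo, Sat-PM→Zhao, Sun-AM→Diallo, Sun-PM→Zhao.

3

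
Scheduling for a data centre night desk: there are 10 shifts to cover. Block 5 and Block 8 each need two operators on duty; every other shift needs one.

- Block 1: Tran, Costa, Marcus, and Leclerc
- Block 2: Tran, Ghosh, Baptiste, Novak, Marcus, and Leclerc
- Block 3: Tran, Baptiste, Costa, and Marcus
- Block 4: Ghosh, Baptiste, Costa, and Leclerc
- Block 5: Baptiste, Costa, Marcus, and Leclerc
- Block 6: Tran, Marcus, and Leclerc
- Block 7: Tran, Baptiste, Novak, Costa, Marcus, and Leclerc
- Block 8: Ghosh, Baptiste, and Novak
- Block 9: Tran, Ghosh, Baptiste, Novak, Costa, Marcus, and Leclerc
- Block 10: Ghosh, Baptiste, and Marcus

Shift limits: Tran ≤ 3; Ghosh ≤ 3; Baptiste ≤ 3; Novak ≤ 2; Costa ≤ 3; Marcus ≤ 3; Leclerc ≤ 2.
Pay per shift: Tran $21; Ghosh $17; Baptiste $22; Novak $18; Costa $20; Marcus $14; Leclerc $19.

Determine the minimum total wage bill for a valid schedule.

$207

Picking the cheapest available operator for each shift independently would cost $183, but that ignores the shift limits.
An optimal schedule: Block 1→Marcus, Block 2→Ghosh, Block 3→Costa, Block 4→Ghosh, Block 5→Leclerc+Costa, Block 6→Marcus, Block 7→Novak, Block 8→Ghosh+Novak, Block 9→Leclerc, Block 10→Marcus.
Total: 14 + 17 + 20 + 17 + 19 + 20 + 14 + 18 + 17 + 18 + 19 + 14 = $207.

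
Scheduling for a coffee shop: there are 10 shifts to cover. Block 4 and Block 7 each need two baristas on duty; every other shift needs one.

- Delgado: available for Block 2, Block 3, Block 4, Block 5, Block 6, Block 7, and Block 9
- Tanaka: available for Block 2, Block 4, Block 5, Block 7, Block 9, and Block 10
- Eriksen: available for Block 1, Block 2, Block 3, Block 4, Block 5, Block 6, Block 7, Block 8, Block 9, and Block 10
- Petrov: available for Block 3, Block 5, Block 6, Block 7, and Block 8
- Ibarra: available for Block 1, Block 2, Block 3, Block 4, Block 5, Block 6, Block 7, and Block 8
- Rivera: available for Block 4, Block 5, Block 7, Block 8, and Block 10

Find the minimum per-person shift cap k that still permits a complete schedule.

With 6 baristas and 12 worker-slots to fill, someone must work at least ⌈12/6⌉ = 2 shifts, so k ≥ 2.
k = 2 works: Block 1→Eriksen, Block 2→Delgado, Block 3→Eriksen, Block 4→Ibarra+Rivera, Block 5→Tanaka, Block 6→Petrov, Block 7→Ibarra+Rivera, Block 8→Petrov, Block 9→Delgado, Block 10→Tanaka.
Loads: Delgado 2, Tanaka 2, Eriksen 2, Petrov 2, Ibarra 2, Rivera 2 — all ≤ 2.

2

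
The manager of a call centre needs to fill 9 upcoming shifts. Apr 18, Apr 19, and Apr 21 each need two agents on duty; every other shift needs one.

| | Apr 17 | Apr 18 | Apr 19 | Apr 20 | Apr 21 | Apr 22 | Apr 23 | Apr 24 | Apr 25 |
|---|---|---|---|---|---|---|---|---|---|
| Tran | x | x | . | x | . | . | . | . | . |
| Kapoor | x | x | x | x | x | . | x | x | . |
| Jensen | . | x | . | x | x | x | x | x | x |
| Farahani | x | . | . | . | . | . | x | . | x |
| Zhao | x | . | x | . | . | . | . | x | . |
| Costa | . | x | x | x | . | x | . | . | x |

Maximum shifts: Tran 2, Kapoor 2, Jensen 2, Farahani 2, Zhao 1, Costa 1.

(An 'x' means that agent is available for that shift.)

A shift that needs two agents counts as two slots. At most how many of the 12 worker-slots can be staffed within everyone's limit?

Total capacity across all agents is 2+2+2+2+1+1 = 10, and 12 slots are needed, so at most 10 can be filled.
An assignment achieving 10: Apr 17→Tran, Apr 18→Tran+Costa, Apr 19→Kapoor+Zhao, Apr 21→Kapoor+Jensen, Apr 22→Jensen, Apr 23→Farahani, Apr 25→Farahani.
Loads: Tran 2/2, Kapoor 2/2, Jensen 2/2, Farahani 2/2, Zhao 1/1, Costa 1/1.

10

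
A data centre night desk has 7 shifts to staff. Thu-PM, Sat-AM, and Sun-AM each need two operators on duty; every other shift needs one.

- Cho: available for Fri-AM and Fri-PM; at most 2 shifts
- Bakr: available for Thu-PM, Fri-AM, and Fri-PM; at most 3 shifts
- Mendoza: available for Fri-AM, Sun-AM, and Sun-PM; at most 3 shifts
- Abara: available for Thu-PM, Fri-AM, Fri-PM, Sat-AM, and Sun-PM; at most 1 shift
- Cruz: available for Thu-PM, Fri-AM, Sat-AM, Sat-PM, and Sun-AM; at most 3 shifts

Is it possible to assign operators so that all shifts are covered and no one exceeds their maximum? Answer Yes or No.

Total capacity is 12 and 10 slots are needed, so capacity alone doesn't rule it out.
Shifts {Thu-PM, Sat-AM, Sat-PM, Sun-AM} need 7 worker-slots in total, but the operators available for any of those shifts (Bakr, Mendoza, Abara, and Cruz) can supply at most 6 among them. So no valid schedule exists.

No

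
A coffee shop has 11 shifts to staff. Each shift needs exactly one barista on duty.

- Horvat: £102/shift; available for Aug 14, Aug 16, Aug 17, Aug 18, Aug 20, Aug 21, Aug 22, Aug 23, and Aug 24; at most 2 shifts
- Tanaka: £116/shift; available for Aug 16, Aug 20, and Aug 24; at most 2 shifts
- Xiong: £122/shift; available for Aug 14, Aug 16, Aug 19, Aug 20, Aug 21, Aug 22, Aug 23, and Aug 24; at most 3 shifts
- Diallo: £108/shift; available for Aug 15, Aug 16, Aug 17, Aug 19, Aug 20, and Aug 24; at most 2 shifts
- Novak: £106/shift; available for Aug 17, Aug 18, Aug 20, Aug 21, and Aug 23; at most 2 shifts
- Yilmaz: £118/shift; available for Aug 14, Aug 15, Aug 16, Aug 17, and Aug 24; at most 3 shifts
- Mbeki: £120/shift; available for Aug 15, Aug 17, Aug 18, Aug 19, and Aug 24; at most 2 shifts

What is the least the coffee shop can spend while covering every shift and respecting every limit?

£1218

Picking the cheapest available barista for each shift independently would cost £1134, but that ignores the shift limits.
An optimal schedule: Aug 14→Yilmaz, Aug 15→Diallo, Aug 16→Tanaka, Aug 17→Yilmaz, Aug 18→Horvat, Aug 19→Diallo, Aug 20→Tanaka, Aug 21→Novak, Aug 22→Horvat, Aug 23→Novak, Aug 24→Yilmaz.
Total: 118 + 108 + 116 + 118 + 102 + 108 + 116 + 106 + 102 + 106 + 118 = £1218.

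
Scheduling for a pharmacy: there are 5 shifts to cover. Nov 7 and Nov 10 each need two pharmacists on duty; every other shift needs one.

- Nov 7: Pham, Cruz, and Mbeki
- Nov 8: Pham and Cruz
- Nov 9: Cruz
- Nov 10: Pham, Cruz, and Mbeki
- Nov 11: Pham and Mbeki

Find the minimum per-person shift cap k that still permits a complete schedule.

3

With 3 pharmacists and 7 worker-slots to fill, someone must work at least ⌈7/3⌉ = 3 shifts, so k ≥ 3.
k = 3 works: Nov 7→Pham+Cruz, Nov 8→Pham, Nov 9→Cruz, Nov 10→Cruz+Mbeki, Nov 11→Pham.
Loads: Pham 3, Cruz 3, Mbeki 1 — all ≤ 3.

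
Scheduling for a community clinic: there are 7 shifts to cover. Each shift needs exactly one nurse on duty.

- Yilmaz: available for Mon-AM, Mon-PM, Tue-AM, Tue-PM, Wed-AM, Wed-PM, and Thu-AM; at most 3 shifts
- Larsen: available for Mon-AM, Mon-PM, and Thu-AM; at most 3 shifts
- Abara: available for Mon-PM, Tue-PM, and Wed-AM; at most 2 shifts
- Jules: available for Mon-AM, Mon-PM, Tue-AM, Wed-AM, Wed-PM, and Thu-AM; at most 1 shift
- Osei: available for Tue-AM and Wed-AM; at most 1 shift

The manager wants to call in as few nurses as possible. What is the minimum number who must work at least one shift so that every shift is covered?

7 slots to fill and no one can take more than 3, so at least ⌈7/3⌉ = 3 nurses are needed.
Yilmaz, Larsen, and Abara alone can cover everything: Mon-AM→Yilmaz, Mon-PM→Larsen, Tue-AM→Yilmaz, Tue-PM→Abara, Wed-AM→Abara, Wed-PM→Yilmaz, Thu-AM→Larsen.

3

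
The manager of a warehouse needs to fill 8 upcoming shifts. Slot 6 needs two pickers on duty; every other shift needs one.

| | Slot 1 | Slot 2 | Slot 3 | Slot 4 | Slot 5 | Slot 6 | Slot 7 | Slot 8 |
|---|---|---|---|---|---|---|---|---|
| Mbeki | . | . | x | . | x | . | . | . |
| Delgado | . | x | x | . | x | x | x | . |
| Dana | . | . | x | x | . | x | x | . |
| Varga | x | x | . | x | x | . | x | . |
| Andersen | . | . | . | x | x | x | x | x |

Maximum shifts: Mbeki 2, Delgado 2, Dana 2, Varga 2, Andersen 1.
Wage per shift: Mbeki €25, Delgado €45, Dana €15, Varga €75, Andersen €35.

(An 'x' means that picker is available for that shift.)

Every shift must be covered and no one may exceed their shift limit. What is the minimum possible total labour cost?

Slot 1 can only be covered by Varga, so that assignment is forced.
Slot 8 can only be covered by Andersen, so that assignment is forced.
Picking the cheapest available picker for each shift independently would cost €275, but that ignores the shift limits.
An optimal schedule: Slot 1→Varga, Slot 2→Delgado, Slot 3→Mbeki, Slot 4→Dana, Slot 5→Mbeki, Slot 6→Delgado+Dana, Slot 7→Varga, Slot 8→Andersen.
Total: 75 + 45 + 25 + 15 + 25 + 45 + 15 + 75 + 35 = €355.

€355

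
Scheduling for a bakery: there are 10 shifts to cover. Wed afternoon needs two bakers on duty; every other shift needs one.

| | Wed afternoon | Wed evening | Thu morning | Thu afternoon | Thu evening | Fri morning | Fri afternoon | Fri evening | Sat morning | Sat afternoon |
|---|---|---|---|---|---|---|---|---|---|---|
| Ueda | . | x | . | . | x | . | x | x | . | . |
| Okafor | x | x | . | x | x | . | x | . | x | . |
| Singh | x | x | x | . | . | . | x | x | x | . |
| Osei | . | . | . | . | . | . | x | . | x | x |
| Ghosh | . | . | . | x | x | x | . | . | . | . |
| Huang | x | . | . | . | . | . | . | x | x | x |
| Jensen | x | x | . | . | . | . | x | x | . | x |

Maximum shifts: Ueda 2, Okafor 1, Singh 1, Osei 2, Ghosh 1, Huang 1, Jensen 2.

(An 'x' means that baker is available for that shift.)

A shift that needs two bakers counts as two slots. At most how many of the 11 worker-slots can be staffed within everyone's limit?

Total capacity across all bakers is 2+1+1+2+1+1+2 = 10, and 11 slots are needed, so at most 10 can be filled.
An assignment achieving 10: Wed afternoon→Huang+Jensen, Wed evening→Ueda, Thu morning→Singh, Thu afternoon→Okafor, Thu evening→Ueda, Fri morning→Ghosh, Fri evening→Jensen, Sat morning→Osei, Sat afternoon→Osei.
Loads: Ueda 2/2, Okafor 1/1, Singh 1/1, Osei 2/2, Ghosh 1/1, Huang 1/1, Jensen 2/2.

10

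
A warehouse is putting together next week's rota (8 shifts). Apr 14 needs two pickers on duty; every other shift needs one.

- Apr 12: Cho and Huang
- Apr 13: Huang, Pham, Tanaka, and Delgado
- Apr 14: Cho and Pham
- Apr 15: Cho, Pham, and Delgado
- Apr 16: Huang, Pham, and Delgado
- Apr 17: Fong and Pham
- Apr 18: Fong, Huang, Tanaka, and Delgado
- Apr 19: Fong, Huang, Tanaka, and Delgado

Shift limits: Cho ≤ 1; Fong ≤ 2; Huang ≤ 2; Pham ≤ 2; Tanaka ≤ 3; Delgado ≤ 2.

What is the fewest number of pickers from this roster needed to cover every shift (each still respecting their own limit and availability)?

9 slots to fill and no one can take more than 3, so at least ⌈9/3⌉ = 3 pickers are needed.
No set of 4 pickers can cover every shift (each such set leaves at least one shift with no one available or exceeds a cap).
Cho, Fong, Huang, Pham, and Tanaka alone can cover everything: Apr 12→Huang, Apr 13→Tanaka, Apr 14→Cho+Pham, Apr 15→Pham, Apr 16→Huang, Apr 17→Fong, Apr 18→Fong, Apr 19→Tanaka.

5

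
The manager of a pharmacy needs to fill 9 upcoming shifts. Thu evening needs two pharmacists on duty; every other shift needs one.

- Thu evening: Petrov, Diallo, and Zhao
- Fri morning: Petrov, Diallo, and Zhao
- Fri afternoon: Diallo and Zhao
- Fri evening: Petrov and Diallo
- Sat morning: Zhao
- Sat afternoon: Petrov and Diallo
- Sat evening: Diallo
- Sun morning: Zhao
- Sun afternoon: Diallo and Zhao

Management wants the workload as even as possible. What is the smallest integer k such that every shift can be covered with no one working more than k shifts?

4

With 3 pharmacists and 10 worker-slots to fill, someone must work at least ⌈10/3⌉ = 4 shifts, so k ≥ 4.
k = 4 works: Thu evening→Petrov+Diallo, Fri morning→Petrov, Fri afternoon→Diallo, Fri evening→Petrov, Sat morning→Zhao, Sat afternoon→Petrov, Sat evening→Diallo, Sun morning→Zhao, Sun afternoon→Diallo.
Loads: Petrov 4, Diallo 4, Zhao 2 — all ≤ 4.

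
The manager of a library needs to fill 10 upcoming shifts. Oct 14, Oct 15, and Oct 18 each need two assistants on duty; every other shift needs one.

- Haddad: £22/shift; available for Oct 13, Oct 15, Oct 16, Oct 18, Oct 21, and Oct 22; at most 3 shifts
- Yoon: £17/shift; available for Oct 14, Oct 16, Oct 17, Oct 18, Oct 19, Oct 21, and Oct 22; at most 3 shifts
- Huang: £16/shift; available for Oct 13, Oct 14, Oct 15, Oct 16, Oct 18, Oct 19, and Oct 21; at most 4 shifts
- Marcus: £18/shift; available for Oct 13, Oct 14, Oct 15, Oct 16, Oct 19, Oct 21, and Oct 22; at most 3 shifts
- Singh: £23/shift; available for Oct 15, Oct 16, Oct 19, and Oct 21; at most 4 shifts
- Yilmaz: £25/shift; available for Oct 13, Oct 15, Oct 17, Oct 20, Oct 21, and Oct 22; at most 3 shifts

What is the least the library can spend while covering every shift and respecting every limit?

£238

Oct 20 can only be covered by Yilmaz, so that assignment is forced.
Picking the cheapest available assistant for each shift independently would cost £223, but that ignores the shift limits.
An optimal schedule: Oct 13→Huang, Oct 14→Huang+Yoon, Oct 15→Marcus+Haddad, Oct 16→Marcus, Oct 17→Yoon, Oct 18→Huang+Yoon, Oct 19→Huang, Oct 20→Yilmaz, Oct 21→Haddad, Oct 22→Marcus.
Total: 16 + 16 + 17 + 18 + 22 + 18 + 17 + 16 + 17 + 16 + 25 + 22 + 18 = £238.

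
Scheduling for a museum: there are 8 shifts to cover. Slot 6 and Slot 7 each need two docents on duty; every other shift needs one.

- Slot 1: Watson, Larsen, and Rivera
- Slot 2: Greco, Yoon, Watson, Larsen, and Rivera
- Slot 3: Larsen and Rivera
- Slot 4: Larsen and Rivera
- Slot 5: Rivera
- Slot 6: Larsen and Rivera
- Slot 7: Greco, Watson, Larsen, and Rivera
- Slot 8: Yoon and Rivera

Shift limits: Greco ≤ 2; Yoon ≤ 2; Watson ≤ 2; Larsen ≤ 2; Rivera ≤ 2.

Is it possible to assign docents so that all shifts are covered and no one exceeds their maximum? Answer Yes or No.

Total capacity is 10 and 10 slots are needed, so capacity alone doesn't rule it out.
Shifts {Slot 3, Slot 4, Slot 5, Slot 6} need 5 worker-slots in total, but the docents available for any of those shifts (Larsen and Rivera) can supply at most 4 among them. So no valid schedule exists.

No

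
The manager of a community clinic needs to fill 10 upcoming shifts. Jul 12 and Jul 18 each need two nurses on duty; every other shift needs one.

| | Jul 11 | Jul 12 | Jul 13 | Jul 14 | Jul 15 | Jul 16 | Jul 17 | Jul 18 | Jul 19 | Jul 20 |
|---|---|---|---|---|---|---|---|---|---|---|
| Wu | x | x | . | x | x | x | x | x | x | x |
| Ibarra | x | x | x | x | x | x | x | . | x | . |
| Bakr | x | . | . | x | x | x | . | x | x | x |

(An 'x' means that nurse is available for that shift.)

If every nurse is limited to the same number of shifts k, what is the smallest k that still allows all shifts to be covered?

4

With 3 nurses and 12 worker-slots to fill, someone must work at least ⌈12/3⌉ = 4 shifts, so k ≥ 4.
k = 4 works: Jul 11→Ibarra, Jul 12→Wu+Ibarra, Jul 13→Ibarra, Jul 14→Ibarra, Jul 15→Bakr, Jul 16→Bakr, Jul 17→Wu, Jul 18→Wu+Bakr, Jul 19→Bakr, Jul 20→Wu.
Loads: Wu 4, Ibarra 4, Bakr 4 — all ≤ 4.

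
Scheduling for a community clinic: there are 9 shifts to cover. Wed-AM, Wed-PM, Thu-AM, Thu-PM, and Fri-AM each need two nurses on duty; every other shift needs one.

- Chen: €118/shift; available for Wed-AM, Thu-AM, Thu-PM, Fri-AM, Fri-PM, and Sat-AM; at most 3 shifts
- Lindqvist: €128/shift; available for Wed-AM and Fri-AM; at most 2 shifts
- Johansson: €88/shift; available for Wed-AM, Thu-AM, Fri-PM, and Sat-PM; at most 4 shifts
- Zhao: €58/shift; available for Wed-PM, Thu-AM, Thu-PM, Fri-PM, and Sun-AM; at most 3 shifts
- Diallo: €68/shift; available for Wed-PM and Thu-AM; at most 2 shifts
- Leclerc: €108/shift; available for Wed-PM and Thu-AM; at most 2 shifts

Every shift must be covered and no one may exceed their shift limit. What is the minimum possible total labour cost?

Thu-PM can only be covered by Chen and Zhao, so that assignment is forced.
Fri-AM can only be covered by Chen and Lindqvist, so that assignment is forced.
Sat-AM can only be covered by Chen, so that assignment is forced.
Picking the cheapest available nurse for each shift independently would cost €1202, but that ignores the shift limits.
An optimal schedule: Wed-AM→Lindqvist+Johansson, Wed-PM→Zhao+Diallo, Thu-AM→Johansson+Diallo, Thu-PM→Chen+Zhao, Fri-AM→Chen+Lindqvist, Fri-PM→Johansson, Sat-AM→Chen, Sat-PM→Johansson, Sun-AM→Zhao.
Total: 128 + 88 + 58 + 68 + 88 + 68 + 118 + 58 + 118 + 128 + 88 + 118 + 88 + 58 = €1272.

€1272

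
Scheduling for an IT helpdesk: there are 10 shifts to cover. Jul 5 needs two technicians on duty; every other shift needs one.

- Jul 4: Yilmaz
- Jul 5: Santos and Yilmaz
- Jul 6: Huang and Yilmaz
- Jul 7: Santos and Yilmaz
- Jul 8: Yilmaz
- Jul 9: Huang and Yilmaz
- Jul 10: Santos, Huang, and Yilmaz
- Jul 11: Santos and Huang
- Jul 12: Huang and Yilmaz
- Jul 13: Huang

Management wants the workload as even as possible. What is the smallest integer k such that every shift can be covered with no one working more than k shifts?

4

With 3 technicians and 11 worker-slots to fill, someone must work at least ⌈11/3⌉ = 4 shifts, so k ≥ 4.
k = 4 works: Jul 4→Yilmaz, Jul 5→Santos+Yilmaz, Jul 6→Huang, Jul 7→Santos, Jul 8→Yilmaz, Jul 9→Huang, Jul 10→Santos, Jul 11→Santos, Jul 12→Huang, Jul 13→Huang.
Loads: Santos 4, Huang 4, Yilmaz 3 — all ≤ 4.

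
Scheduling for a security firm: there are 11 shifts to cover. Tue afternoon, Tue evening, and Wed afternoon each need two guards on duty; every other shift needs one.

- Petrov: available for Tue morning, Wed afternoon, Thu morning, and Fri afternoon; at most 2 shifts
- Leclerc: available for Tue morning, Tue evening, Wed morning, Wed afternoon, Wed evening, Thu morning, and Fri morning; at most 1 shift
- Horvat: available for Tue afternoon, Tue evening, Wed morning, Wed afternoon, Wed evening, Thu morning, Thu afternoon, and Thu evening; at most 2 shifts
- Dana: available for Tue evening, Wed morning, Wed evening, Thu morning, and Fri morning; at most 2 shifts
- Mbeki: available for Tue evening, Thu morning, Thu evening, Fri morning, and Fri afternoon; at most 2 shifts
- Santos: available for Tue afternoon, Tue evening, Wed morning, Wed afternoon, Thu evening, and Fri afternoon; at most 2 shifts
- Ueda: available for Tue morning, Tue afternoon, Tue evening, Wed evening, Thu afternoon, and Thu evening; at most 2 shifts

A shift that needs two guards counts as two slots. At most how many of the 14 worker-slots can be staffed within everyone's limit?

Total capacity across all guards is 2+1+2+2+2+2+2 = 13, and 14 slots are needed, so at most 13 can be filled.
An assignment achieving 13: Tue morning→Petrov, Tue afternoon→Horvat+Santos, Tue evening→Mbeki+Ueda, Wed morning→Dana, Wed afternoon→Santos, Wed evening→Dana, Thu morning→Mbeki, Thu afternoon→Horvat, Thu evening→Ueda, Fri morning→Leclerc, Fri afternoon→Petrov.
Loads: Petrov 2/2, Leclerc 1/1, Horvat 2/2, Dana 2/2, Mbeki 2/2, Santos 2/2, Ueda 2/2.

13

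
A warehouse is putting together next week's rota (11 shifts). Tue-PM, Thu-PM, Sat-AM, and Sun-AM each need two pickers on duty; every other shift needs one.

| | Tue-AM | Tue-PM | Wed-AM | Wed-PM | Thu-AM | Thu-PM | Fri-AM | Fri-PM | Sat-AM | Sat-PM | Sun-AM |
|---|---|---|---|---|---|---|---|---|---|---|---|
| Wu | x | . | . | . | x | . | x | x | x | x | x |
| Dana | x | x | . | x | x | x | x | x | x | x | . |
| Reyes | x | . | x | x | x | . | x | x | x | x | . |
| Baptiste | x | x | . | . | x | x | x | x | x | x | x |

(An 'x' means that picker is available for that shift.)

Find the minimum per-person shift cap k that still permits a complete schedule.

4

With 4 pickers and 15 worker-slots to fill, someone must work at least ⌈15/4⌉ = 4 shifts, so k ≥ 4.
k = 4 works: Tue-AM→Wu, Tue-PM→Dana+Baptiste, Wed-AM→Reyes, Wed-PM→Dana, Thu-AM→Wu, Thu-PM→Dana+Baptiste, Fri-AM→Wu, Fri-PM→Dana, Sat-AM→Reyes+Baptiste, Sat-PM→Reyes, Sun-AM→Wu+Baptiste.
Loads: Wu 4, Dana 4, Reyes 3, Baptiste 4 — all ≤ 4.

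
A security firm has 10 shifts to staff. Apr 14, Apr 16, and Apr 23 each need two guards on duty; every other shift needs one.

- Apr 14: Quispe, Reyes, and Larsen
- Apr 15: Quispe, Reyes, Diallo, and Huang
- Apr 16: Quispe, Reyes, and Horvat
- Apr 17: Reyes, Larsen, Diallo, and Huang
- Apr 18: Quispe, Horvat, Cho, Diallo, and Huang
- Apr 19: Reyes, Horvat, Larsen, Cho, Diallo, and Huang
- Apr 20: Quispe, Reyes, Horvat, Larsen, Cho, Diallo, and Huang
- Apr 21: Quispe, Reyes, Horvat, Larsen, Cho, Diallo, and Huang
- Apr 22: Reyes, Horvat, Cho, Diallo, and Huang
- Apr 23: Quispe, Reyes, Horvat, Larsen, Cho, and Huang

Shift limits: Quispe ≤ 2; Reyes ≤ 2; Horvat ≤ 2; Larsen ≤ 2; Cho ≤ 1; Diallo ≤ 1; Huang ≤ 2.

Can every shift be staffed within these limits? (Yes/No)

Total capacity is 2+2+2+2+1+1+2 = 12 but 13 worker-slots are needed — infeasible.

No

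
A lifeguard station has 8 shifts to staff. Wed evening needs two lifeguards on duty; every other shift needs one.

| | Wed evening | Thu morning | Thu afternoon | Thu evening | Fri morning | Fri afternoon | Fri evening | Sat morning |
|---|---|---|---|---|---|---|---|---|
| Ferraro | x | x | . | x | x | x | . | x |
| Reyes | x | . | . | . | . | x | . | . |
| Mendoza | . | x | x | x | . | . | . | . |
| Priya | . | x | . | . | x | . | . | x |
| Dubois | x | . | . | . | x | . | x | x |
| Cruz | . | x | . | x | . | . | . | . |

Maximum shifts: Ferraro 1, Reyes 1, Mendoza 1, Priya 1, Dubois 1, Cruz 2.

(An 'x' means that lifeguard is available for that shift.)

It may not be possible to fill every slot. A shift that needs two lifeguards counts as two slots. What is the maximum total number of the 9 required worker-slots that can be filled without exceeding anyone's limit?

Total capacity across all lifeguards is 1+1+1+1+1+2 = 7, and 9 slots are needed, so at most 7 can be filled.
An assignment achieving 7: Wed evening→Reyes, Thu morning→Cruz, Thu afternoon→Mendoza, Thu evening→Cruz, Fri morning→Priya, Fri afternoon→Ferraro, Fri evening→Dubois.
Loads: Ferraro 1/1, Reyes 1/1, Mendoza 1/1, Priya 1/1, Dubois 1/1, Cruz 2/2.

7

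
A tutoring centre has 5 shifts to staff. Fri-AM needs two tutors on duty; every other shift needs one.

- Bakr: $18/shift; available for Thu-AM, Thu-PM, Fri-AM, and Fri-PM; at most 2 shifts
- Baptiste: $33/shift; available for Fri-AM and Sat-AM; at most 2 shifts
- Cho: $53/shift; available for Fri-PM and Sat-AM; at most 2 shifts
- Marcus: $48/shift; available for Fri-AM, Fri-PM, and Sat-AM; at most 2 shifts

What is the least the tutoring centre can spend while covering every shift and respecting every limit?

Thu-AM can only be covered by Bakr, so that assignment is forced.
Thu-PM can only be covered by Bakr, so that assignment is forced.
Picking the cheapest available tutor for each shift independently would cost $138, but that ignores the shift limits.
An optimal schedule: Thu-AM→Bakr, Thu-PM→Bakr, Fri-AM→Baptiste+Marcus, Fri-PM→Marcus, Sat-AM→Baptiste.
Total: 18 + 18 + 33 + 48 + 48 + 33 = $198.

$198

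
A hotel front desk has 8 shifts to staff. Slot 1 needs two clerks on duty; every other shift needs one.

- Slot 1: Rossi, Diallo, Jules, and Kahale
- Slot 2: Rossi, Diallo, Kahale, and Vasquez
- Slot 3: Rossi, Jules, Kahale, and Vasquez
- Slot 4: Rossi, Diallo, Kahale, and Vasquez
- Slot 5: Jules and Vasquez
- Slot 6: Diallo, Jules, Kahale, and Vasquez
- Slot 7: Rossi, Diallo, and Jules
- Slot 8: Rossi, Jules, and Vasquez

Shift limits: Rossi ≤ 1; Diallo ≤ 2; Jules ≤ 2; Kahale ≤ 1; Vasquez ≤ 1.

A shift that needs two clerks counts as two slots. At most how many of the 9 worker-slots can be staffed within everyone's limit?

7

Total capacity across all clerks is 1+2+2+1+1 = 7, and 9 slots are needed, so at most 7 can be filled.
An assignment achieving 7: Slot 1→Diallo+Kahale, Slot 2→Diallo, Slot 3→Vasquez, Slot 5→Jules, Slot 7→Rossi, Slot 8→Jules.
Loads: Rossi 1/1, Diallo 2/2, Jules 2/2, Kahale 1/1, Vasquez 1/1.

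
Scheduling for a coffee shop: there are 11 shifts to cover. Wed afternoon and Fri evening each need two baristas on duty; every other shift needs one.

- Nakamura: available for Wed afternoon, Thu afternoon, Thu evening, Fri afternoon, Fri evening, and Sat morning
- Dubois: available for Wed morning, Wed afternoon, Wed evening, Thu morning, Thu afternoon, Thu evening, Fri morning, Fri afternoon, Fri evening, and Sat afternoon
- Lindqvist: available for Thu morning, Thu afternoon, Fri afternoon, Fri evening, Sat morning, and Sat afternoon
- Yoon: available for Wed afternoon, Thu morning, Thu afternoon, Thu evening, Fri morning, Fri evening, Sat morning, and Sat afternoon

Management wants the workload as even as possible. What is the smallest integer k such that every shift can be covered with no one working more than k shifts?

4

With 4 baristas and 13 worker-slots to fill, someone must work at least ⌈13/4⌉ = 4 shifts, so k ≥ 4.
k = 4 works: Wed morning→Dubois, Wed afternoon→Nakamura+Dubois, Wed evening→Dubois, Thu morning→Lindqvist, Thu afternoon→Lindqvist, Thu evening→Nakamura, Fri morning→Dubois, Fri afternoon→Nakamura, Fri evening→Lindqvist+Yoon, Sat morning→Nakamura, Sat afternoon→Lindqvist.
Loads: Nakamura 4, Dubois 4, Lindqvist 4, Yoon 1 — all ≤ 4.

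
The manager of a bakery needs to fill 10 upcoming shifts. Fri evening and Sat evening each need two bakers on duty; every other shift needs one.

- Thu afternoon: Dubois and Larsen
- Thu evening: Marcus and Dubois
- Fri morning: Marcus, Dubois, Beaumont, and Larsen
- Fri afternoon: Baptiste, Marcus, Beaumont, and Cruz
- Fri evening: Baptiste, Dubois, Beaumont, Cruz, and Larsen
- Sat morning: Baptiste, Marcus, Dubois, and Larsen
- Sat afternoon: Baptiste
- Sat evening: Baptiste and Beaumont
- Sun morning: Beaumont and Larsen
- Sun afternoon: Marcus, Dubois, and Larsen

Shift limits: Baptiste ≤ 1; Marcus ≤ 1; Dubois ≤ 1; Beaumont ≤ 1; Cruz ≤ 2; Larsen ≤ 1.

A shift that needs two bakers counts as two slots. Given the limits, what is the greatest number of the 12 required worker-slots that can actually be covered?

7

Total capacity across all bakers is 1+1+1+1+2+1 = 7, and 12 slots are needed, so at most 7 can be filled.
An assignment achieving 7: Thu afternoon→Dubois, Thu evening→Marcus, Fri afternoon→Cruz, Fri evening→Cruz, Sat afternoon→Baptiste, Sat evening→Beaumont, Sun morning→Larsen.
Loads: Baptiste 1/1, Marcus 1/1, Dubois 1/1, Beaumont 1/1, Cruz 2/2, Larsen 1/1.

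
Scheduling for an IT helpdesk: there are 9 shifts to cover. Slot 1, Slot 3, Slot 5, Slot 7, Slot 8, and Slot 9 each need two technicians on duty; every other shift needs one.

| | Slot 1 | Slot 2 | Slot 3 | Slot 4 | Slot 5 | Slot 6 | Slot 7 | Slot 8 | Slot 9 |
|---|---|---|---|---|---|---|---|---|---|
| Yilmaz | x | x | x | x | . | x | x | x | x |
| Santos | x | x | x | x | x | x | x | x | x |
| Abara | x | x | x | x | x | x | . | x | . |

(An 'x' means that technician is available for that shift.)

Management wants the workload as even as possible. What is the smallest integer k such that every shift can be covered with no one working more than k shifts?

With 3 technicians and 15 worker-slots to fill, someone must work at least ⌈15/3⌉ = 5 shifts, so k ≥ 5.
k = 5 works: Slot 1→Yilmaz+Santos, Slot 2→Yilmaz, Slot 3→Yilmaz+Abara, Slot 4→Abara, Slot 5→Santos+Abara, Slot 6→Abara, Slot 7→Yilmaz+Santos, Slot 8→Santos+Abara, Slot 9→Yilmaz+Santos.
Loads: Yilmaz 5, Santos 5, Abara 5 — all ≤ 5.

5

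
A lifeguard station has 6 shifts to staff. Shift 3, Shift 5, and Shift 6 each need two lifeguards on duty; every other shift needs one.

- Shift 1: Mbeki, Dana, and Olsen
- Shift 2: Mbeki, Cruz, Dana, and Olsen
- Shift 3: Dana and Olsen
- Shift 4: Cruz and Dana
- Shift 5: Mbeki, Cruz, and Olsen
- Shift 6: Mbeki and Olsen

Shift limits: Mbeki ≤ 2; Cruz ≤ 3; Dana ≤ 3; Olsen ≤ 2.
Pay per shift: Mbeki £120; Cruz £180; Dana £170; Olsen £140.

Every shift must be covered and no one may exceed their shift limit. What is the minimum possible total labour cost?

£1390

Shift 3 can only be covered by Dana and Olsen, so that assignment is forced.
Shift 6 can only be covered by Mbeki and Olsen, so that assignment is forced.
Picking the cheapest available lifeguard for each shift independently would cost £1240, but that ignores the shift limits.
An optimal schedule: Shift 1→Dana, Shift 2→Cruz, Shift 3→Olsen+Dana, Shift 4→Dana, Shift 5→Mbeki+Cruz, Shift 6→Mbeki+Olsen.
Total: 170 + 180 + 140 + 170 + 170 + 120 + 180 + 120 + 140 = £1390.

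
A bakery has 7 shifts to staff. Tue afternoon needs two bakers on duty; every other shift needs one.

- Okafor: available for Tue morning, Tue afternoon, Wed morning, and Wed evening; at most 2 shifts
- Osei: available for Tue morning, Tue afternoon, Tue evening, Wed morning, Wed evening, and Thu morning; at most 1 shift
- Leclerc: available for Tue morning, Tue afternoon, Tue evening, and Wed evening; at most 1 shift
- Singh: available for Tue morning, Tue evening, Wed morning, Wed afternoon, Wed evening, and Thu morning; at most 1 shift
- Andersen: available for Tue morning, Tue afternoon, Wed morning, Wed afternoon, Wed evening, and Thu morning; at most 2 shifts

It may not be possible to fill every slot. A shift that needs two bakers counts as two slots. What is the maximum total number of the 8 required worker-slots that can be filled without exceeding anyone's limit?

7

Total capacity across all bakers is 2+1+1+1+2 = 7, and 8 slots are needed, so at most 7 can be filled.
An assignment achieving 7: Tue morning→Andersen, Tue afternoon→Okafor+Leclerc, Tue evening→Osei, Wed morning→Okafor, Wed afternoon→Singh, Thu morning→Andersen.
Loads: Okafor 2/2, Osei 1/1, Leclerc 1/1, Singh 1/1, Andersen 2/2.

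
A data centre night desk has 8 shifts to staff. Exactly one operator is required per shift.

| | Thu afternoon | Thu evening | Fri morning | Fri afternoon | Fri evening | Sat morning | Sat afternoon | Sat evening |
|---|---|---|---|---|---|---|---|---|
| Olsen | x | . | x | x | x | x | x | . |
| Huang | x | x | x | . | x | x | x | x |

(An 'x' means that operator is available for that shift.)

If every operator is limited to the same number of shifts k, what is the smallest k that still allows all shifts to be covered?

With 2 operators and 8 worker-slots to fill, someone must work at least ⌈8/2⌉ = 4 shifts, so k ≥ 4.
k = 4 works: Thu afternoon→Olsen, Thu evening→Huang, Fri morning→Olsen, Fri afternoon→Olsen, Fri evening→Olsen, Sat morning→Huang, Sat afternoon→Huang, Sat evening→Huang.
Loads: Olsen 4, Huang 4 — all ≤ 4.

4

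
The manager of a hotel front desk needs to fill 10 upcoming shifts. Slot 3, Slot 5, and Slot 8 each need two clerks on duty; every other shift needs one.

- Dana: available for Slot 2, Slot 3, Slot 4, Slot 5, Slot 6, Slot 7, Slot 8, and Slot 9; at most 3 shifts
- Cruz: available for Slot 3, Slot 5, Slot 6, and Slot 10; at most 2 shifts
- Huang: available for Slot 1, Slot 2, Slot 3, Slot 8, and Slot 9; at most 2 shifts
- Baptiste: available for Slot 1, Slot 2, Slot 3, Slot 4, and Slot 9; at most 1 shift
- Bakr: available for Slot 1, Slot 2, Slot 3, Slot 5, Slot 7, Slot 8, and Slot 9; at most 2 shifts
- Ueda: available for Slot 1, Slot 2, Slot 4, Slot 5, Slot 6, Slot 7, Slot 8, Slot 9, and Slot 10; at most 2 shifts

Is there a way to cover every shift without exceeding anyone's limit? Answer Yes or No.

Total capacity is 3+2+2+1+2+2 = 12 but 13 worker-slots are needed — infeasible.

No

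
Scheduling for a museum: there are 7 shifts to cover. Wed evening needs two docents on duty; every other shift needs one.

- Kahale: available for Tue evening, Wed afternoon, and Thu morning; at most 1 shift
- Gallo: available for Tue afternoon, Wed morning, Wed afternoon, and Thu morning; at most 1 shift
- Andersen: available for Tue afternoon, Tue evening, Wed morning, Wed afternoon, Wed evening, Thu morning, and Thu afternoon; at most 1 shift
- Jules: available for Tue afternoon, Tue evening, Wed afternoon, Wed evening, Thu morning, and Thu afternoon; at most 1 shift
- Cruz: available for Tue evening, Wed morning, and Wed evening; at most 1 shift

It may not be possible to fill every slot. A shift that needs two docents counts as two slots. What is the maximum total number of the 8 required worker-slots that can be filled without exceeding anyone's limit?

Total capacity across all docents is 1+1+1+1+1 = 5, and 8 slots are needed, so at most 5 can be filled.
An assignment achieving 5: Tue afternoon→Gallo, Tue evening→Kahale, Wed morning→Cruz, Wed evening→Jules, Thu afternoon→Andersen.
Loads: Kahale 1/1, Gallo 1/1, Andersen 1/1, Jules 1/1, Cruz 1/1.

5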